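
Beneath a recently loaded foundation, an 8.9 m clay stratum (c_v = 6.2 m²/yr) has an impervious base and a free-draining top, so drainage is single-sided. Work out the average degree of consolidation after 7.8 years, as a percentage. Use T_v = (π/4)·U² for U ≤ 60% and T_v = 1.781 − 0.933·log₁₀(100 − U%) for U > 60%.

Drainage path length: H_d = H = 8.9 m (single drainage).
T_v = c_v·t/H_d² = 6.2×7.8/8.9² = 0.61053.
T_v = 0.61053 corresponds to the U > 60% branch:
U = 1 − 10^((1.781 − T_v)/0.933)/100 = 0.8203

U ≈ 82 %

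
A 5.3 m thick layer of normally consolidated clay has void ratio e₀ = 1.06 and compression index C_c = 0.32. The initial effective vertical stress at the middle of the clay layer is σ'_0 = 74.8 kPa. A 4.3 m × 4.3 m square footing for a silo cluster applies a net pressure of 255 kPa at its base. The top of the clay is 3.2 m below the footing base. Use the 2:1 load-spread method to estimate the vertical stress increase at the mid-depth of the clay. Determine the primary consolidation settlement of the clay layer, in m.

S_c ≈ 0.171 m

Mid-depth of clay below the footing base: z = 3.2 + 5.3/2 = 5.85 m.
Stress increase at mid-clay by the 2:1 spreading method:
Δσ = qBL/((B+z)(L+z)) = 255×4.3×4.3/((4.3+5.85)(4.3+5.85)) = 45.766 kPa
Final effective stress: σ'_f = σ'_0 + Δσ = 74.8 + 45.766 = 120.57 kPa.
Normally consolidated clay, so the full stress increment lies on the virgin compression line:
S_c = C_c·H/(1+e₀)·log₁₀(σ'_f/σ'_0) = 0.32×5.3/(1+1.06)×log₁₀(120.57/74.8)
    = 0.8233 × 0.20734 = 0.1707 m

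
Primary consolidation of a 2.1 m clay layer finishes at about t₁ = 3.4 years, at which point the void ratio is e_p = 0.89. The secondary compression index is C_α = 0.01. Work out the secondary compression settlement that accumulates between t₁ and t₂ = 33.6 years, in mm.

Secondary compression: S_s = C_α·H/(1+e_p)·log₁₀(t₂/t₁)
S_s = 0.01×2.1/(1+0.89)×log₁₀(33.6/3.4)
    = 0.01111 × 0.9949 = 0.01105 m

S_s ≈ 11.1 mm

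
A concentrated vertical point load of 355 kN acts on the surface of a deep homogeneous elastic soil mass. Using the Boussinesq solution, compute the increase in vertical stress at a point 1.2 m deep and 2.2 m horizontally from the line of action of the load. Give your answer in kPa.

Δσ_z ≈ 2.96 kPa

Boussinesq vertical stress below a point load on an elastic half-space:
Δσ_z = 3P/(2πz²) · [1 + (r/z)²]^(−5/2)
r/z = 2.2/1.2 = 1.8333; [1+(r/z)²]^(−5/2) = 0.025177.
Δσ_z = 3×355/(2π×1.2²) × 0.025177 = 117.71 × 0.025177 = 2.964 kPa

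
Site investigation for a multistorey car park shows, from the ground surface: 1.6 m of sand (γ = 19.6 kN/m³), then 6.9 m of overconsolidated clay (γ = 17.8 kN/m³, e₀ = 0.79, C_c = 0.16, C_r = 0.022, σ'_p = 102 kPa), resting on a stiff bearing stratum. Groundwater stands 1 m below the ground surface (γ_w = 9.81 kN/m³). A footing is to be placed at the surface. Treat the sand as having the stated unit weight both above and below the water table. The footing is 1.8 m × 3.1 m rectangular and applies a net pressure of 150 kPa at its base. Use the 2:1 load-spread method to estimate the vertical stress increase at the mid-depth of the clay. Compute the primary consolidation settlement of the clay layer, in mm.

Mid-depth of clay below the ground surface: z = 1.6 + 6.9/2 = 5.05 m.
Total vertical stress at mid-clay: σ_v = 19.6×1.6 + 17.8×3.45 = 92.77 kPa.
Pore pressure: u = 9.81×(5.05 − 1) = 39.73 kPa.
Initial effective stress: σ'_0 = σ_v − u = 92.77 − 39.73 = 53.04 kPa.
Stress increase at mid-clay by the 2:1 spreading method:
Δσ = qBL/((B+z)(L+z)) = 150×1.8×3.1/((1.8+5.05)(3.1+5.05)) = 14.993 kPa
Final effective stress: σ'_f = 53.04 + 14.993 = 68.033 kPa.
σ'_f = 68.033 ≤ σ'_p = 102 kPa, so the clay remains overconsolidated and only the recompression index applies:
S_c = C_r·H/(1+e₀)·log₁₀(σ'_f/σ'_0) = 0.022×6.9/1.79×log₁₀(68.033/53.04)
    = 0.084803 × 0.10812 = 0.009169 m

S_c ≈ 9.17 mm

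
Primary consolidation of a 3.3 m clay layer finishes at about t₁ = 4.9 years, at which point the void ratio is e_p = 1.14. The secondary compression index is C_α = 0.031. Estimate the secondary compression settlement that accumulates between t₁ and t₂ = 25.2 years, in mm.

Secondary compression: S_s = C_α·H/(1+e_p)·log₁₀(t₂/t₁)
S_s = 0.031×3.3/(1+1.14)×log₁₀(25.2/4.9)
    = 0.0478 × 0.7112 = 0.034 m

S_s ≈ 34 mm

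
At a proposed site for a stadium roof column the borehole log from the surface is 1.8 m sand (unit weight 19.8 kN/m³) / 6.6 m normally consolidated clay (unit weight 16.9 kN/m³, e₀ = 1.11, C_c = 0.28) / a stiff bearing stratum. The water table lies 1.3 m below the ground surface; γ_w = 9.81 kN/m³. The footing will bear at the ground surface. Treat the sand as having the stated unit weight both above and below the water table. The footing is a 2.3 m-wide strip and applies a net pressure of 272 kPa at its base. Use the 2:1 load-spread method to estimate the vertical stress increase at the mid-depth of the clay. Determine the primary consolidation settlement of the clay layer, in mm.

S_c ≈ 358 mm

Mid-depth of clay below the ground surface: z = 1.8 + 6.6/2 = 5.1 m.
Total vertical stress at mid-clay: σ_v = 19.8×1.8 + 16.9×3.3 = 91.41 kPa.
Pore pressure: u = 9.81×(5.1 − 1.3) = 37.278 kPa.
Initial effective stress: σ'_0 = σ_v − u = 91.41 − 37.278 = 54.132 kPa.
Stress increase at mid-clay by the 2:1 spreading method:
Δσ = qB/(B+z) = 272×2.3/(2.3+5.1) = 84.541 kPa
Final effective stress: σ'_f = σ'_0 + Δσ = 54.132 + 84.541 = 138.67 kPa.
Normally consolidated clay, so the full stress increment lies on the virgin compression line:
S_c = C_c·H/(1+e₀)·log₁₀(σ'_f/σ'_0) = 0.28×6.6/(1+1.11)×log₁₀(138.67/54.132)
    = 0.87583 × 0.40853 = 0.3578 m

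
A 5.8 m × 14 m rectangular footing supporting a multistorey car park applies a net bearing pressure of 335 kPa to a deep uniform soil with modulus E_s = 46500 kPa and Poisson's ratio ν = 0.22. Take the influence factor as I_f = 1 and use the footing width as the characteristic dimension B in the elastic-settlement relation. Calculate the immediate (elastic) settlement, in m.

Immediate (elastic) settlement: S_e = q·B·(1−ν²)/E_s · I_f.
S_e = 335 × 5.8 × (1 − 0.22²) / 46500 × 1
    = 335 × 5.8 × 0.9516 / 46500 × 1
    = 0.03976 m

S_e ≈ 0.0398 m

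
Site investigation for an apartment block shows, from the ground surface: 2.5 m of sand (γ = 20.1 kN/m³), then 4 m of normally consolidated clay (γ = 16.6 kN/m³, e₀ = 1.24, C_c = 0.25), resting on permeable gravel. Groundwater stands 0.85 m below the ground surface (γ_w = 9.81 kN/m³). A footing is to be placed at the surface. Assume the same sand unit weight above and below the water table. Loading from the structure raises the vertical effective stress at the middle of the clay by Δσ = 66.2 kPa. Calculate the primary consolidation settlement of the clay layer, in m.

S_c ≈ 0.169 m

Mid-depth of clay below the ground surface: z = 2.5 + 4/2 = 4.5 m.
Total vertical stress at mid-clay: σ_v = 20.1×2.5 + 16.6×2 = 83.45 kPa.
Pore pressure: u = 9.81×(4.5 − 0.85) = 35.806 kPa.
Initial effective stress: σ'_0 = σ_v − u = 83.45 − 35.806 = 47.644 kPa.
Final effective stress: σ'_f = σ'_0 + Δσ = 47.644 + 66.2 = 113.84 kPa.
Normally consolidated clay, so the full stress increment lies on the virgin compression line:
S_c = C_c·H/(1+e₀)·log₁₀(σ'_f/σ'_0) = 0.25×4/(1+1.24)×log₁₀(113.84/47.644)
    = 0.44643 × 0.37829 = 0.1689 m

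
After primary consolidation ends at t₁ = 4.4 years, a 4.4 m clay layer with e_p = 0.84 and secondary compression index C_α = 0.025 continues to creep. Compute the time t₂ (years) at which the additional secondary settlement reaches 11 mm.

S_s = C_α·H/(1+e_p)·log₁₀(t₂/t₁) ⇒ log₁₀(t₂/t₁) = S_s·(1+e_p)/(C_α·H).
log₁₀(t₂/t₁) = 0.011 × (1+0.84) / (0.025×4.4) = 0.184
t₂ = t₁ × 10^0.184 = 4.4 × 1.528 = 6.721 years

t₂ ≈ 6.72 years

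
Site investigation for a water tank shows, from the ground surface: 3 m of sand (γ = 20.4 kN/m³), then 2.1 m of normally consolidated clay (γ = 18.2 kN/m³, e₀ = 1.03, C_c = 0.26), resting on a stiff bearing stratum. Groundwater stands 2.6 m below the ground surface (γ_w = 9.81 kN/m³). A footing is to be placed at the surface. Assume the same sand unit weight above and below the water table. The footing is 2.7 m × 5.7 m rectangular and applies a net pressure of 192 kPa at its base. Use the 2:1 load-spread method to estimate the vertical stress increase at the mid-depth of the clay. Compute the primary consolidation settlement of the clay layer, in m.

Mid-depth of clay below the ground surface: z = 3 + 2.1/2 = 4.05 m.
Total vertical stress at mid-clay: σ_v = 20.4×3 + 18.2×1.05 = 80.31 kPa.
Pore pressure: u = 9.81×(4.05 − 2.6) = 14.225 kPa.
Initial effective stress: σ'_0 = σ_v − u = 80.31 − 14.225 = 66.085 kPa.
Stress increase at mid-clay by the 2:1 spreading method:
Δσ = qBL/((B+z)(L+z)) = 192×2.7×5.7/((2.7+4.05)(5.7+4.05)) = 44.898 kPa
Final effective stress: σ'_f = σ'_0 + Δσ = 66.085 + 44.898 = 110.98 kPa.
Normally consolidated clay, so the full stress increment lies on the virgin compression line:
S_c = C_c·H/(1+e₀)·log₁₀(σ'_f/σ'_0) = 0.26×2.1/(1+1.03)×log₁₀(110.98/66.085)
    = 0.26897 × 0.22514 = 0.06056 m

S_c ≈ 0.0606 m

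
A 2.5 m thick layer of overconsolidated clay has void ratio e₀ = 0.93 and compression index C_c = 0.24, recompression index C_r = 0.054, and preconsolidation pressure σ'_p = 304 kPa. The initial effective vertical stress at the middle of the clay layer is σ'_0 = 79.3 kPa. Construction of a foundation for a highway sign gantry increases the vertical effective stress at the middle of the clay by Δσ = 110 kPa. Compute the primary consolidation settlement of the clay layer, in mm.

S_c ≈ 26.4 mm

Final effective stress: σ'_f = 79.3 + 110 = 189.3 kPa.
σ'_f = 189.3 ≤ σ'_p = 304 kPa, so the clay remains overconsolidated and only the recompression index applies:
S_c = C_r·H/(1+e₀)·log₁₀(σ'_f/σ'_0) = 0.054×2.5/1.93×log₁₀(189.3/79.3)
    = 0.069946 × 0.37788 = 0.02643 m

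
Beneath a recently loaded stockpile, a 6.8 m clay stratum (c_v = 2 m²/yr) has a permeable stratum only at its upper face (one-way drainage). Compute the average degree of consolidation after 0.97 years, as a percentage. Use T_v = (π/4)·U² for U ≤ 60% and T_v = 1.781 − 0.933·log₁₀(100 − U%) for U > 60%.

U ≈ 23.1 %

Drainage path length: H_d = H = 6.8 m (single drainage).
T_v = c_v·t/H_d² = 2×0.97/6.8² = 0.041955.
T_v = 0.041955 corresponds to the U ≤ 60% branch:
U = √(4T_v/π) = 0.2311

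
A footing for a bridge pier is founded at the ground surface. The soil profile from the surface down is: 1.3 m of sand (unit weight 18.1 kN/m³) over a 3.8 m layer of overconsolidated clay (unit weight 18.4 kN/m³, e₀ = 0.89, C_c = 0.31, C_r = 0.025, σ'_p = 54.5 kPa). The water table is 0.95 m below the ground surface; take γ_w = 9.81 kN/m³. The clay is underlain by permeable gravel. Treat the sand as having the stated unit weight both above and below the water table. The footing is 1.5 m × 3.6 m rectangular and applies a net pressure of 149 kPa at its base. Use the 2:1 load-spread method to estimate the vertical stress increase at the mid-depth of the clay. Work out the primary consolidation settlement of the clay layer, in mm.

S_c ≈ 41.9 mm

Mid-depth of clay below the ground surface: z = 1.3 + 3.8/2 = 3.2 m.
Total vertical stress at mid-clay: σ_v = 18.1×1.3 + 18.4×1.9 = 58.49 kPa.
Pore pressure: u = 9.81×(3.2 − 0.95) = 22.073 kPa.
Initial effective stress: σ'_0 = σ_v − u = 58.49 − 22.073 = 36.417 kPa.
Stress increase at mid-clay by the 2:1 spreading method:
Δσ = qBL/((B+z)(L+z)) = 149×1.5×3.6/((1.5+3.2)(3.6+3.2)) = 25.175 kPa
Final effective stress: σ'_f = 36.417 + 25.175 = 61.592 kPa.
σ'_f = 61.592 > σ'_p = 54.5 kPa, so the stress path crosses the preconsolidation pressure — recompression up to σ'_p, then virgin compression beyond:
S_c = H/(1+e₀)·[C_r·log₁₀(σ'_p/σ'_0) + C_c·log₁₀(σ'_f/σ'_p)]
    = 3.8/1.89 × [0.025×log₁₀(54.5/36.417) + 0.31×log₁₀(61.592/54.5)]
    = 2.0106 × [0.0043773 + 0.01647] = 0.04192 m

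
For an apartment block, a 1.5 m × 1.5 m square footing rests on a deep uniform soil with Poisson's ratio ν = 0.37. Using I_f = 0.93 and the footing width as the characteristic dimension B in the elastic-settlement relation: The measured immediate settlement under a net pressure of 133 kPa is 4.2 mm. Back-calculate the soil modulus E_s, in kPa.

E_s ≈ 38100 kPa

S_e = q·B·(1−ν²)/E_s · I_f  ⇒  E_s = q·B·(1−ν²)·I_f / S_e.
E_s = 133 × 1.5 × 0.8631 × 0.93 / 0.0042 = 38130 kPa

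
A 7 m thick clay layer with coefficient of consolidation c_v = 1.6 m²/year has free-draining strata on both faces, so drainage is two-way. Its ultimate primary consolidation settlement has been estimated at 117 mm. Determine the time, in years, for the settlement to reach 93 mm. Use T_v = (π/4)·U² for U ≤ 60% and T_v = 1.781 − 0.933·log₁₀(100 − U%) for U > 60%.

Drainage path length: H_d = H/2 = 3.5 m (double drainage).
U = S(t)/S_ult = 93/117 = 0.7949.
U > 60%: T_v = 1.781 − 0.933·log₁₀(100 − 79.487) = 0.55688.
t = T_v·H_d²/c_v = 0.55688×3.5²/1.6 = 4.264 years.

t ≈ 4.26 years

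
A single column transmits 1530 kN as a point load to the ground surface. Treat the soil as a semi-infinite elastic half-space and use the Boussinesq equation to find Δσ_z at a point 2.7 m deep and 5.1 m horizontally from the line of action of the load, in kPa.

Δσ_z ≈ 2.25 kPa

Boussinesq vertical stress below a point load on an elastic half-space:
Δσ_z = 3P/(2πz²) · [1 + (r/z)²]^(−5/2)
r/z = 5.1/2.7 = 1.8889; [1+(r/z)²]^(−5/2) = 0.022424.
Δσ_z = 3×1530/(2π×2.7²) × 0.022424 = 100.21 × 0.022424 = 2.247 kPa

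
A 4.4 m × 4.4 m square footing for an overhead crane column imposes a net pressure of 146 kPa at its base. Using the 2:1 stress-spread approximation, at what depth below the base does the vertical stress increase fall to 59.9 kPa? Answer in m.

2:1 spreading — at depth z the loaded area has grown by z in each plan dimension:
qB²/(B+z)² = Δσ_z ⇒ z = B(√(q/Δσ_z) − 1) = 4.4×(√(146/59.9) − 1) = 2.469 m

z ≈ 2.47 m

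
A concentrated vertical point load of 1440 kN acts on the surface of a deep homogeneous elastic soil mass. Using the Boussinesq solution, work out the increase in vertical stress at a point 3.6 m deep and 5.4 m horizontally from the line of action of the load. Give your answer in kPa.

Boussinesq vertical stress below a point load on an elastic half-space:
Δσ_z = 3P/(2πz²) · [1 + (r/z)²]^(−5/2)
r/z = 5.4/3.6 = 1.5; [1+(r/z)²]^(−5/2) = 0.052516.
Δσ_z = 3×1440/(2π×3.6²) × 0.052516 = 53.052 × 0.052516 = 2.786 kPa

Δσ_z ≈ 2.79 kPa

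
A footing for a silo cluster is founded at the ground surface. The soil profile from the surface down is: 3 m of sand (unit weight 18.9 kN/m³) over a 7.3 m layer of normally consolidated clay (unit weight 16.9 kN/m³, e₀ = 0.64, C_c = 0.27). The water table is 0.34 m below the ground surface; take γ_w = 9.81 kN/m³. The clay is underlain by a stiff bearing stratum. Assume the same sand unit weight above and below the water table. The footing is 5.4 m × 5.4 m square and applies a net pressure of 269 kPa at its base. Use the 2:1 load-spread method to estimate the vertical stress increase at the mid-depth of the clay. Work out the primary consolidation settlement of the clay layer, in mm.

S_c ≈ 350 mm

Mid-depth of clay below the ground surface: z = 3 + 7.3/2 = 6.65 m.
Total vertical stress at mid-clay: σ_v = 18.9×3 + 16.9×3.65 = 118.38 kPa.
Pore pressure: u = 9.81×(6.65 − 0.34) = 61.901 kPa.
Initial effective stress: σ'_0 = σ_v − u = 118.38 − 61.901 = 56.479 kPa.
Stress increase at mid-clay by the 2:1 spreading method:
Δσ = qBL/((B+z)(L+z)) = 269×5.4×5.4/((5.4+6.65)(5.4+6.65)) = 54.021 kPa
Final effective stress: σ'_f = σ'_0 + Δσ = 56.479 + 54.021 = 110.5 kPa.
Normally consolidated clay, so the full stress increment lies on the virgin compression line:
S_c = C_c·H/(1+e₀)·log₁₀(σ'_f/σ'_0) = 0.27×7.3/(1+0.64)×log₁₀(110.5/56.479)
    = 1.2018 × 0.29148 = 0.3503 m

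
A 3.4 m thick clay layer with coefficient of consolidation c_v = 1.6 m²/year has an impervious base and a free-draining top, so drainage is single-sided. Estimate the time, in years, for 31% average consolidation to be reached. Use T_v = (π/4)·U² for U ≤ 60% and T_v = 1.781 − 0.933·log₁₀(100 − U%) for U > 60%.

Drainage path length: H_d = H = 3.4 m (single drainage).
U ≤ 60%: T_v = (π/4)·U² = (π/4)×0.31² = 0.075477.
t = T_v·H_d²/c_v = 0.075477×3.4²/1.6 = 0.5453 years.

t ≈ 0.545 years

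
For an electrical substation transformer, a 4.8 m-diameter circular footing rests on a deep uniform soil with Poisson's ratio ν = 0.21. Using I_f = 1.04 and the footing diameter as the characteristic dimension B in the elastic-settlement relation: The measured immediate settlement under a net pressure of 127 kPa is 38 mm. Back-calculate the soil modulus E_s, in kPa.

E_s ≈ 15900 kPa

S_e = q·B·(1−ν²)/E_s · I_f  ⇒  E_s = q·B·(1−ν²)·I_f / S_e.
E_s = 127 × 4.8 × 0.9559 × 1.04 / 0.038 = 15950 kPa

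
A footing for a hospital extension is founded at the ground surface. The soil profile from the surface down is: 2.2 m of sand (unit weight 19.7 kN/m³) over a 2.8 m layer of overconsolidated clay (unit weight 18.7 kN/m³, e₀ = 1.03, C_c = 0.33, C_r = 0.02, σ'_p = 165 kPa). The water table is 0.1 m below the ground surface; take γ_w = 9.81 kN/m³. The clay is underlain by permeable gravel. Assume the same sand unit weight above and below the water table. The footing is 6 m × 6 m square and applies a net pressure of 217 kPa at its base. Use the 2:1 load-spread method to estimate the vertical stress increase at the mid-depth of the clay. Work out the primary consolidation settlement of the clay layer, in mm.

S_c ≈ 14.7 mm

Mid-depth of clay below the ground surface: z = 2.2 + 2.8/2 = 3.6 m.
Total vertical stress at mid-clay: σ_v = 19.7×2.2 + 18.7×1.4 = 69.52 kPa.
Pore pressure: u = 9.81×(3.6 − 0.1) = 34.335 kPa.
Initial effective stress: σ'_0 = σ_v − u = 69.52 − 34.335 = 35.185 kPa.
Stress increase at mid-clay by the 2:1 spreading method:
Δσ = qBL/((B+z)(L+z)) = 217×6×6/((6+3.6)(6+3.6)) = 84.766 kPa
Final effective stress: σ'_f = 35.185 + 84.766 = 119.95 kPa.
σ'_f = 119.95 ≤ σ'_p = 165 kPa, so the clay remains overconsolidated and only the recompression index applies:
S_c = C_r·H/(1+e₀)·log₁₀(σ'_f/σ'_0) = 0.02×2.8/2.03×log₁₀(119.95/35.185)
    = 0.027586 × 0.53264 = 0.01469 m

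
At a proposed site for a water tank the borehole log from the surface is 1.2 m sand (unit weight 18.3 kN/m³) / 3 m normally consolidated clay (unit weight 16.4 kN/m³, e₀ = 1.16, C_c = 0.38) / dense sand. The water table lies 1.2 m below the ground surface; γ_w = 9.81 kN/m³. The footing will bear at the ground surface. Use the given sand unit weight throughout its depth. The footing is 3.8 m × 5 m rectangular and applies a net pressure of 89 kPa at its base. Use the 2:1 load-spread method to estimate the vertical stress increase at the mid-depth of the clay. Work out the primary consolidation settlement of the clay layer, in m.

Mid-depth of clay below the ground surface: z = 1.2 + 3/2 = 2.7 m.
Total vertical stress at mid-clay: σ_v = 18.3×1.2 + 16.4×1.5 = 46.56 kPa.
Pore pressure: u = 9.81×(2.7 − 1.2) = 14.715 kPa.
Initial effective stress: σ'_0 = σ_v − u = 46.56 − 14.715 = 31.845 kPa.
Stress increase at mid-clay by the 2:1 spreading method:
Δσ = qBL/((B+z)(L+z)) = 89×3.8×5/((3.8+2.7)(5+2.7)) = 33.786 kPa
Final effective stress: σ'_f = σ'_0 + Δσ = 31.845 + 33.786 = 65.631 kPa.
Normally consolidated clay, so the full stress increment lies on the virgin compression line:
S_c = C_c·H/(1+e₀)·log₁₀(σ'_f/σ'_0) = 0.38×3/(1+1.16)×log₁₀(65.631/31.845)
    = 0.52778 × 0.31407 = 0.1658 m

S_c ≈ 0.166 m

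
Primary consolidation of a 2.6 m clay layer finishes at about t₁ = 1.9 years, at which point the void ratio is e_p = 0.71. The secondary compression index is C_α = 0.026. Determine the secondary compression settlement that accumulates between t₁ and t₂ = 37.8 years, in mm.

Secondary compression: S_s = C_α·H/(1+e_p)·log₁₀(t₂/t₁)
S_s = 0.026×2.6/(1+0.71)×log₁₀(37.8/1.9)
    = 0.03953 × 1.299 = 0.05134 m

S_s ≈ 51.3 mm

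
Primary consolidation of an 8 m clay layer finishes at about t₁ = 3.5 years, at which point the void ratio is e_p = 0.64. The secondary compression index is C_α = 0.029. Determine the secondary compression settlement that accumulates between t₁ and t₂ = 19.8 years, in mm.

Secondary compression: S_s = C_α·H/(1+e_p)·log₁₀(t₂/t₁)
S_s = 0.029×8/(1+0.64)×log₁₀(19.8/3.5)
    = 0.1415 × 0.7526 = 0.1065 m

S_s ≈ 106 mm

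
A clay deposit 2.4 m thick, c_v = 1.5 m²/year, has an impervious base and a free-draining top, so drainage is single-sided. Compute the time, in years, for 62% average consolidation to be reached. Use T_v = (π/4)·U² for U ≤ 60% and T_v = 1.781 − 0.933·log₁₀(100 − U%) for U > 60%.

Drainage path length: H_d = H = 2.4 m (single drainage).
U > 60%: T_v = 1.781 − 0.933·log₁₀(100 − 62) = 0.30706.
t = T_v·H_d²/c_v = 0.30706×2.4²/1.5 = 1.179 years.

t ≈ 1.18 years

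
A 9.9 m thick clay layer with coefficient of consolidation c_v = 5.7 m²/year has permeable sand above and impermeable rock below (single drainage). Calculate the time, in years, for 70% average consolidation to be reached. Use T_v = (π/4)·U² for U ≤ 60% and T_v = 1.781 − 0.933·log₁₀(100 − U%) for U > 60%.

Drainage path length: H_d = H = 9.9 m (single drainage).
U > 60%: T_v = 1.781 − 0.933·log₁₀(100 − 70) = 0.40285.
t = T_v·H_d²/c_v = 0.40285×9.9²/5.7 = 6.927 years.

t ≈ 6.93 years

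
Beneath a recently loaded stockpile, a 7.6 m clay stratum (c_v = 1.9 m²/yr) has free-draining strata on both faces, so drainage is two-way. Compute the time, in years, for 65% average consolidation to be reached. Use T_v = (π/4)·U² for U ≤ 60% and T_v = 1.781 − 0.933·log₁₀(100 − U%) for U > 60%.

t ≈ 2.59 years

Drainage path length: H_d = H/2 = 3.8 m (double drainage).
U > 60%: T_v = 1.781 − 0.933·log₁₀(100 − 65) = 0.34038.
t = T_v·H_d²/c_v = 0.34038×3.8²/1.9 = 2.587 years.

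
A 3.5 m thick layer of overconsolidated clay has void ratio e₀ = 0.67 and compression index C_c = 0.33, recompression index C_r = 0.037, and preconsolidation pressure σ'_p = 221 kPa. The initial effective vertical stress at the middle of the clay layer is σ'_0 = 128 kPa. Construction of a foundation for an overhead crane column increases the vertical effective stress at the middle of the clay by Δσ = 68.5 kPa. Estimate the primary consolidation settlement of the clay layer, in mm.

S_c ≈ 14.4 mm

Final effective stress: σ'_f = 128 + 68.5 = 196.5 kPa.
σ'_f = 196.5 ≤ σ'_p = 221 kPa, so the clay remains overconsolidated and only the recompression index applies:
S_c = C_r·H/(1+e₀)·log₁₀(σ'_f/σ'_0) = 0.037×3.5/1.67×log₁₀(196.5/128)
    = 0.077545 × 0.18615 = 0.01443 m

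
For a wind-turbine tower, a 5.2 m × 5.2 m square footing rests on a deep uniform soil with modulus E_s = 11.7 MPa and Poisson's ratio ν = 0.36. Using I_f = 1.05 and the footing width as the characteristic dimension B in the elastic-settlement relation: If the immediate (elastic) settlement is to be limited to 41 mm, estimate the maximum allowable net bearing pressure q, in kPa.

E_s = 11.7 MPa = 11700 kPa.
S_e = q·B·(1−ν²)/E_s · I_f  ⇒  q = S_e·E_s / (B·(1−ν²)·I_f).
q = 0.041 × 11700 / (5.2 × 0.8704 × 1.05) = 100.9 kPa

q ≈ 101 kPa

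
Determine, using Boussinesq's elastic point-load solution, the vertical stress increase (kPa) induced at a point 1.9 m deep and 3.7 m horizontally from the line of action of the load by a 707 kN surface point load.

Δσ_z ≈ 1.86 kPa

Boussinesq vertical stress below a point load on an elastic half-space:
Δσ_z = 3P/(2πz²) · [1 + (r/z)²]^(−5/2)
r/z = 3.7/1.9 = 1.9474; [1+(r/z)²]^(−5/2) = 0.019891.
Δσ_z = 3×707/(2π×1.9²) × 0.019891 = 93.509 × 0.019891 = 1.86 kPa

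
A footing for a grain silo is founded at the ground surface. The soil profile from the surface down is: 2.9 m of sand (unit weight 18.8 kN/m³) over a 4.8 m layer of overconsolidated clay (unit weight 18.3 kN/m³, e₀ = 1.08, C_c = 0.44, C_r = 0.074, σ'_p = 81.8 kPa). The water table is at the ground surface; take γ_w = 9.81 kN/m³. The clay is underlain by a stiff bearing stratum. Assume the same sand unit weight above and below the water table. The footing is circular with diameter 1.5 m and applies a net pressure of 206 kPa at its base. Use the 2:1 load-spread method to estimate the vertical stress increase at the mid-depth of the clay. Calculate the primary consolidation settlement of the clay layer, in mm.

S_c ≈ 14.5 mm

Mid-depth of clay below the ground surface: z = 2.9 + 4.8/2 = 5.3 m.
Total vertical stress at mid-clay: σ_v = 18.8×2.9 + 18.3×2.4 = 98.44 kPa.
Pore pressure: u = 9.81×(5.3 − 0) = 51.993 kPa.
Initial effective stress: σ'_0 = σ_v − u = 98.44 − 51.993 = 46.447 kPa.
Stress increase at mid-clay by the 2:1 spreading method:
Δσ ≈ qD²/(D+z)² = 206×1.5²/(1.5+5.3)² = 10.024 kPa
Final effective stress: σ'_f = 46.447 + 10.024 = 56.471 kPa.
σ'_f = 56.471 ≤ σ'_p = 81.8 kPa, so the clay remains overconsolidated and only the recompression index applies:
S_c = C_r·H/(1+e₀)·log₁₀(σ'_f/σ'_0) = 0.074×4.8/2.08×log₁₀(56.471/46.447)
    = 0.17077 × 0.084868 = 0.01449 m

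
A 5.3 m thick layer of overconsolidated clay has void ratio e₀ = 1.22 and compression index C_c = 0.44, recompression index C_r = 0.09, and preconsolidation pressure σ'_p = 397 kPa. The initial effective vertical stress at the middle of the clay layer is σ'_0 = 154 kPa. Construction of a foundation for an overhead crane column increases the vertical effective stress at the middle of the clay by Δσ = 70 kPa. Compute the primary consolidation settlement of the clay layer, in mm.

S_c ≈ 35 mm

Final effective stress: σ'_f = 154 + 70 = 224 kPa.
σ'_f = 224 ≤ σ'_p = 397 kPa, so the clay remains overconsolidated and only the recompression index applies:
S_c = C_r·H/(1+e₀)·log₁₀(σ'_f/σ'_0) = 0.09×5.3/2.22×log₁₀(224/154)
    = 0.21487 × 0.16273 = 0.03497 m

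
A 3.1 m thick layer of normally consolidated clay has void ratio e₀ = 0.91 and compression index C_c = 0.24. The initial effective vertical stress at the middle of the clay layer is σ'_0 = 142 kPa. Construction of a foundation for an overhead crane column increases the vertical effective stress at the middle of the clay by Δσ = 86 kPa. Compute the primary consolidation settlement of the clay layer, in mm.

S_c ≈ 80.1 mm

Final effective stress: σ'_f = σ'_0 + Δσ = 142 + 86 = 228 kPa.
Normally consolidated clay, so the full stress increment lies on the virgin compression line:
S_c = C_c·H/(1+e₀)·log₁₀(σ'_f/σ'_0) = 0.24×3.1/(1+0.91)×log₁₀(228/142)
    = 0.38953 × 0.20565 = 0.08011 m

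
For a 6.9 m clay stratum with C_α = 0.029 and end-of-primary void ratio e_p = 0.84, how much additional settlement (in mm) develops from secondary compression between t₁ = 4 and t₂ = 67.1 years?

Secondary compression: S_s = C_α·H/(1+e_p)·log₁₀(t₂/t₁)
S_s = 0.029×6.9/(1+0.84)×log₁₀(67.1/4)
    = 0.1088 × 1.225 = 0.1332 m

S_s ≈ 133 mm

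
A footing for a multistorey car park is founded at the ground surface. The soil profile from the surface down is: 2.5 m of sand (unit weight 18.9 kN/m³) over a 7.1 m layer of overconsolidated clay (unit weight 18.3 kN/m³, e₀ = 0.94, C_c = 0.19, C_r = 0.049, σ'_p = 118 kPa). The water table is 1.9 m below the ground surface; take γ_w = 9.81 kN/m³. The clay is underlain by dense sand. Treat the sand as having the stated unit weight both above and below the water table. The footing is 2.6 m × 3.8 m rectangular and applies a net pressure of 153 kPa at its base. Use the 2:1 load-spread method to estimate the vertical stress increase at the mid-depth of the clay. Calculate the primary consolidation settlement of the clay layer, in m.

S_c ≈ 0.0173 m

Mid-depth of clay below the ground surface: z = 2.5 + 7.1/2 = 6.05 m.
Total vertical stress at mid-clay: σ_v = 18.9×2.5 + 18.3×3.55 = 112.22 kPa.
Pore pressure: u = 9.81×(6.05 − 1.9) = 40.712 kPa.
Initial effective stress: σ'_0 = σ_v − u = 112.22 − 40.712 = 71.508 kPa.
Stress increase at mid-clay by the 2:1 spreading method:
Δσ = qBL/((B+z)(L+z)) = 153×2.6×3.8/((2.6+6.05)(3.8+6.05)) = 17.742 kPa
Final effective stress: σ'_f = 71.508 + 17.742 = 89.25 kPa.
σ'_f = 89.25 ≤ σ'_p = 118 kPa, so the clay remains overconsolidated and only the recompression index applies:
S_c = C_r·H/(1+e₀)·log₁₀(σ'_f/σ'_0) = 0.049×7.1/1.94×log₁₀(89.25/71.508)
    = 0.17933 × 0.096254 = 0.01726 m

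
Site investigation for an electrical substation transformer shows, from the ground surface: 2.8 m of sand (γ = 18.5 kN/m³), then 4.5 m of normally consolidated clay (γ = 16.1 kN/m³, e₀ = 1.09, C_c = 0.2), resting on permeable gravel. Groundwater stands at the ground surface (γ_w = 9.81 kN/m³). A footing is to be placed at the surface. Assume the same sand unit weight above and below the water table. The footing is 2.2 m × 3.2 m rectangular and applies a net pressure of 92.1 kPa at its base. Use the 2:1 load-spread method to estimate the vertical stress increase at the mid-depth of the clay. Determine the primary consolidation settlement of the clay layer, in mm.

S_c ≈ 46.4 mm

Mid-depth of clay below the ground surface: z = 2.8 + 4.5/2 = 5.05 m.
Total vertical stress at mid-clay: σ_v = 18.5×2.8 + 16.1×2.25 = 88.025 kPa.
Pore pressure: u = 9.81×(5.05 − 0) = 49.541 kPa.
Initial effective stress: σ'_0 = σ_v − u = 88.025 − 49.541 = 38.484 kPa.
Stress increase at mid-clay by the 2:1 spreading method:
Δσ = qBL/((B+z)(L+z)) = 92.1×2.2×3.2/((2.2+5.05)(3.2+5.05)) = 10.84 kPa
Final effective stress: σ'_f = σ'_0 + Δσ = 38.484 + 10.84 = 49.324 kPa.
Normally consolidated clay, so the full stress increment lies on the virgin compression line:
S_c = C_c·H/(1+e₀)·log₁₀(σ'_f/σ'_0) = 0.2×4.5/(1+1.09)×log₁₀(49.324/38.484)
    = 0.43062 × 0.10778 = 0.04641 m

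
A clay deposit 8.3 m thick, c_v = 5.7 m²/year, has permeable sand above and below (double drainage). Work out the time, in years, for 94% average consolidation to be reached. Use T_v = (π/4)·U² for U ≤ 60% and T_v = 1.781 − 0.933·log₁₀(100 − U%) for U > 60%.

Drainage path length: H_d = H/2 = 4.15 m (double drainage).
U > 60%: T_v = 1.781 − 0.933·log₁₀(100 − 94) = 1.055.
t = T_v·H_d²/c_v = 1.055×4.15²/5.7 = 3.188 years.

t ≈ 3.19 years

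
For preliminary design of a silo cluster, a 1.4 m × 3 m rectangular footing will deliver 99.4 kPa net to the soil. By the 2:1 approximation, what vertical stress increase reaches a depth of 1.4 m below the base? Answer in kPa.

By the 2:1 method the load spreads at 1 horizontal : 2 vertical, so at depth z the loaded area has grown by z in each plan dimension:
Δσ = qBL/((B+z)(L+z)) = 99.4×1.4×3/((1.4+1.4)(3+1.4)) = 33.886 kPa

Δσ_z ≈ 33.9 kPa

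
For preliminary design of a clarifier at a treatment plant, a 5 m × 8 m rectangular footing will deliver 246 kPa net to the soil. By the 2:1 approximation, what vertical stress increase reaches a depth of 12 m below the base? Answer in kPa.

By the 2:1 method the load spreads at 1 horizontal : 2 vertical, so at depth z the loaded area has grown by z in each plan dimension:
Δσ = qBL/((B+z)(L+z)) = 246×5×8/((5+12)(8+12)) = 28.941 kPa

Δσ_z ≈ 28.9 kPa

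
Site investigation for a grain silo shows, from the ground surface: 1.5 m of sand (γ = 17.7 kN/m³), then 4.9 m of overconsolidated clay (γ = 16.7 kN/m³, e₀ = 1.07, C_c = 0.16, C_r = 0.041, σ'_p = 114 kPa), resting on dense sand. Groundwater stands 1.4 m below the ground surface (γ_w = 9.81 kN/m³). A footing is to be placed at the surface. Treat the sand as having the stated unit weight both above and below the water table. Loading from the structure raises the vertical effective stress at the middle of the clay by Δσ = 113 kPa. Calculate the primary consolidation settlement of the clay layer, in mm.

S_c ≈ 92.6 mm

Mid-depth of clay below the ground surface: z = 1.5 + 4.9/2 = 3.95 m.
Total vertical stress at mid-clay: σ_v = 17.7×1.5 + 16.7×2.45 = 67.465 kPa.
Pore pressure: u = 9.81×(3.95 − 1.4) = 25.015 kPa.
Initial effective stress: σ'_0 = σ_v − u = 67.465 − 25.015 = 42.45 kPa.
Final effective stress: σ'_f = 42.45 + 113 = 155.45 kPa.
σ'_f = 155.45 > σ'_p = 114 kPa, so the stress path crosses the preconsolidation pressure — recompression up to σ'_p, then virgin compression beyond:
S_c = H/(1+e₀)·[C_r·log₁₀(σ'_p/σ'_0) + C_c·log₁₀(σ'_f/σ'_p)]
    = 4.9/2.07 × [0.041×log₁₀(114/42.45) + 0.16×log₁₀(155.45/114)]
    = 2.3671 × [0.01759 + 0.02155] = 0.09265 m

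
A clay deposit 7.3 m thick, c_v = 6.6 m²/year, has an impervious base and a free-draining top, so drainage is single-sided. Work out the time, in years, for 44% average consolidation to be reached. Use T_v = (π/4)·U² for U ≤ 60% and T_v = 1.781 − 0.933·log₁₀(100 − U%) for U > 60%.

t ≈ 1.23 years

Drainage path length: H_d = H = 7.3 m (single drainage).
U ≤ 60%: T_v = (π/4)·U² = (π/4)×0.44² = 0.15205.
t = T_v·H_d²/c_v = 0.15205×7.3²/6.6 = 1.228 years.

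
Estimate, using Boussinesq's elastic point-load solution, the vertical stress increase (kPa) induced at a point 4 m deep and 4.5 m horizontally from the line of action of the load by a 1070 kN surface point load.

Δσ_z ≈ 4.13 kPa

Boussinesq vertical stress below a point load on an elastic half-space:
Δσ_z = 3P/(2πz²) · [1 + (r/z)²]^(−5/2)
r/z = 4.5/4 = 1.125; [1+(r/z)²]^(−5/2) = 0.12943.
Δσ_z = 3×1070/(2π×4²) × 0.12943 = 31.93 × 0.12943 = 4.133 kPa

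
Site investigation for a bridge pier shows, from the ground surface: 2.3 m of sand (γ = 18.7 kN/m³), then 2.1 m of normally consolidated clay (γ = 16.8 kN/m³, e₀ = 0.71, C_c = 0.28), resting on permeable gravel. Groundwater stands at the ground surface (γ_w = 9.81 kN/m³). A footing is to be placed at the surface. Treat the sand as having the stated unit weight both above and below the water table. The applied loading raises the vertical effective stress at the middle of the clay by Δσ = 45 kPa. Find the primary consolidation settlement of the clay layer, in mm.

S_c ≈ 144 mm

Mid-depth of clay below the ground surface: z = 2.3 + 2.1/2 = 3.35 m.
Total vertical stress at mid-clay: σ_v = 18.7×2.3 + 16.8×1.05 = 60.65 kPa.
Pore pressure: u = 9.81×(3.35 − 0) = 32.864 kPa.
Initial effective stress: σ'_0 = σ_v − u = 60.65 − 32.864 = 27.786 kPa.
Final effective stress: σ'_f = σ'_0 + Δσ = 27.786 + 45 = 72.786 kPa.
Normally consolidated clay, so the full stress increment lies on the virgin compression line:
S_c = C_c·H/(1+e₀)·log₁₀(σ'_f/σ'_0) = 0.28×2.1/(1+0.71)×log₁₀(72.786/27.786)
    = 0.34386 × 0.41822 = 0.1438 m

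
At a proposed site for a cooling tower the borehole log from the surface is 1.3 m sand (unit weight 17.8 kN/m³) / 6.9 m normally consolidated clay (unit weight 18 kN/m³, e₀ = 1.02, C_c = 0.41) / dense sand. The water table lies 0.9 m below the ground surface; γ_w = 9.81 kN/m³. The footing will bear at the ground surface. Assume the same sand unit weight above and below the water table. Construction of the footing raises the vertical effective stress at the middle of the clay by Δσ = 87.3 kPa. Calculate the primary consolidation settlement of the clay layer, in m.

S_c ≈ 0.635 m

Mid-depth of clay below the ground surface: z = 1.3 + 6.9/2 = 4.75 m.
Total vertical stress at mid-clay: σ_v = 17.8×1.3 + 18×3.45 = 85.24 kPa.
Pore pressure: u = 9.81×(4.75 − 0.9) = 37.769 kPa.
Initial effective stress: σ'_0 = σ_v − u = 85.24 − 37.769 = 47.471 kPa.
Final effective stress: σ'_f = σ'_0 + Δσ = 47.471 + 87.3 = 134.77 kPa.
Normally consolidated clay, so the full stress increment lies on the virgin compression line:
S_c = C_c·H/(1+e₀)·log₁₀(σ'_f/σ'_0) = 0.41×6.9/(1+1.02)×log₁₀(134.77/47.471)
    = 1.4005 × 0.45316 = 0.6347 m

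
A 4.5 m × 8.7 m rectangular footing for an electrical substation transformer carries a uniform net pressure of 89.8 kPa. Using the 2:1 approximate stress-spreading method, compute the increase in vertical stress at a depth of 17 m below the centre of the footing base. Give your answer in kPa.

Δσ_z ≈ 6.36 kPa

By the 2:1 method the load spreads at 1 horizontal : 2 vertical, so at depth z the loaded area has grown by z in each plan dimension:
Δσ = qBL/((B+z)(L+z)) = 89.8×4.5×8.7/((4.5+17)(8.7+17)) = 6.3626 kPa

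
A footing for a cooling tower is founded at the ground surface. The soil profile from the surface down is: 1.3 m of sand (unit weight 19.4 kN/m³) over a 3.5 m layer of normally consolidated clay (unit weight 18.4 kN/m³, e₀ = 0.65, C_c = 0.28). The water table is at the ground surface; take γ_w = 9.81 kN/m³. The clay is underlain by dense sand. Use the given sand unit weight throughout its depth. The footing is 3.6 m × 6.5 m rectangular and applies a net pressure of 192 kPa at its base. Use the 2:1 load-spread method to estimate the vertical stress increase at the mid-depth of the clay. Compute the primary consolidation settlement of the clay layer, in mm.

S_c ≈ 328 mm

Mid-depth of clay below the ground surface: z = 1.3 + 3.5/2 = 3.05 m.
Total vertical stress at mid-clay: σ_v = 19.4×1.3 + 18.4×1.75 = 57.42 kPa.
Pore pressure: u = 9.81×(3.05 − 0) = 29.921 kPa.
Initial effective stress: σ'_0 = σ_v − u = 57.42 − 29.921 = 27.499 kPa.
Stress increase at mid-clay by the 2:1 spreading method:
Δσ = qBL/((B+z)(L+z)) = 192×3.6×6.5/((3.6+3.05)(6.5+3.05)) = 70.744 kPa
Final effective stress: σ'_f = σ'_0 + Δσ = 27.499 + 70.744 = 98.243 kPa.
Normally consolidated clay, so the full stress increment lies on the virgin compression line:
S_c = C_c·H/(1+e₀)·log₁₀(σ'_f/σ'_0) = 0.28×3.5/(1+0.65)×log₁₀(98.243/27.499)
    = 0.59394 × 0.55298 = 0.3284 m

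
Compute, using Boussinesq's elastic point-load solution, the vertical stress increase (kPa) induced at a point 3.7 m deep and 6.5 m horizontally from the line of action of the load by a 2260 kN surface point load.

Boussinesq vertical stress below a point load on an elastic half-space:
Δσ_z = 3P/(2πz²) · [1 + (r/z)²]^(−5/2)
r/z = 6.5/3.7 = 1.7568; [1+(r/z)²]^(−5/2) = 0.029628.
Δσ_z = 3×2260/(2π×3.7²) × 0.029628 = 78.822 × 0.029628 = 2.335 kPa

Δσ_z ≈ 2.34 kPa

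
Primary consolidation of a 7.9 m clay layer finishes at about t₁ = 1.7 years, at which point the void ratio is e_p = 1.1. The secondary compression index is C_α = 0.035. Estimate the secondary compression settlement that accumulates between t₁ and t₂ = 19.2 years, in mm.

Secondary compression: S_s = C_α·H/(1+e_p)·log₁₀(t₂/t₁)
S_s = 0.035×7.9/(1+1.1)×log₁₀(19.2/1.7)
    = 0.1317 × 1.053 = 0.1386 m

S_s ≈ 139 mm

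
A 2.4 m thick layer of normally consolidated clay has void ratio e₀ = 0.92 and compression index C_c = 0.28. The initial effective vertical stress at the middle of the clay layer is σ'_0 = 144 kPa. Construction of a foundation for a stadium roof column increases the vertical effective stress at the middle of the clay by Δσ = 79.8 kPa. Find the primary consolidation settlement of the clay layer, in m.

Final effective stress: σ'_f = σ'_0 + Δσ = 144 + 79.8 = 223.8 kPa.
Normally consolidated clay, so the full stress increment lies on the virgin compression line:
S_c = C_c·H/(1+e₀)·log₁₀(σ'_f/σ'_0) = 0.28×2.4/(1+0.92)×log₁₀(223.8/144)
    = 0.35 × 0.1915 = 0.06703 m

S_c ≈ 0.067 m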